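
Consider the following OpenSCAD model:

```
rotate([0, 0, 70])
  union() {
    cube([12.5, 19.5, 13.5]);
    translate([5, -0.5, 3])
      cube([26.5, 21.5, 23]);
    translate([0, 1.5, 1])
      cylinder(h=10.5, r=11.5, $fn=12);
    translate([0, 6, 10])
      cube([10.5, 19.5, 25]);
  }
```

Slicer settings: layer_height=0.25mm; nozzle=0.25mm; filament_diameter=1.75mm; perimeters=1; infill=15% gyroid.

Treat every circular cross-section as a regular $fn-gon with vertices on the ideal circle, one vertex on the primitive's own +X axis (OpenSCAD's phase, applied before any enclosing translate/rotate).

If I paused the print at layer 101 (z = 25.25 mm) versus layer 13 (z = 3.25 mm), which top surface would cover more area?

layer 13 (z = 3.25 mm)

Layer 101 (z = 25.25): the cube is not intersected at this z (z outside [0, 13.5]); the cube at (5, -0.5) (footprint 26.5×21.5) is included at this height (area 569.75 mm²); the cylinder at (0, 1.5) is not intersected at this z (z outside [1, 11.5]); the cube at (0, 6) (footprint 10.5×19.5) is included at this height (area 204.75 mm²); Combining (union): the regions partially overlap — summed areas 774.50 mm² minus the doubly-counted overlap 82.50 mm² gives 692.00 mm² — area = 692.00 mm²; (rotated 70° about Z; rotation is an isometry so areas/perimeters/island counts are preserved). So its area = 692.00 mm². Layer 13 (z = 3.25): the cube is present — its section is the full 12.5×19.5 rectangle (area 243.75 mm²); the cube at (5, -0.5) is present — its section is the full 26.5×21.5 rectangle (area 569.75 mm²); the r=11.5 cylinder at (0, 1.5) contributes a regular 12-gon of circumradius 11.5 (area = (12/2)·11.500²·sin(360°/12) = 396.75 mm²); the cube at (0, 6) is absent (z outside [10, 35]); Merging all regions: the regions partially overlap — summed areas 1210.25 mm² minus the doubly-counted overlap 265.40 mm² gives 944.85 mm² — area = 944.85 mm²; (whole slice rotated 70° about Z — lengths, areas and connectivity unchanged). So its area = 944.85 mm². Layer 13 is larger (944.85 vs 692.00 mm²).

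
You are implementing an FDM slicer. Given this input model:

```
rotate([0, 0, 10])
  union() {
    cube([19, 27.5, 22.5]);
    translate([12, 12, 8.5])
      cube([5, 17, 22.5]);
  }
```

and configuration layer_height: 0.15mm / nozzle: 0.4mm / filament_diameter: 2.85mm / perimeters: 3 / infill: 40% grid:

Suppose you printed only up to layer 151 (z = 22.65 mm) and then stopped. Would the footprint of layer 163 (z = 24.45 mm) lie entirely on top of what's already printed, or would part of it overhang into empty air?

entirely on top

Compare the two slices. At z = 22.65: the cube is not intersected at this z (z outside [0, 22.5]); the cube at (12, 12) is present — its section is the full 5×17 rectangle (area 85.00 mm²); Taking the union: only the 5×17 cube at (12, 12) is present, so the union is just that shape — area = 85.00 mm²; (whole slice rotated 10° about Z — lengths, areas and connectivity unchanged). At z = 24.45: the cube is absent (z outside [0, 22.5]); the cube at (12, 12) is present — its section is the full 5×17 rectangle (area 85.00 mm²); Taking the union: only the 5×17 cube at (12, 12) is present, so the union is just that shape — area = 85.00 mm²; (rotated 10° about Z; rotation is an isometry so areas/perimeters/island counts are preserved). Checking containment: the cross-section at z = 24.45 is a subset of the cross-section at z = 22.65.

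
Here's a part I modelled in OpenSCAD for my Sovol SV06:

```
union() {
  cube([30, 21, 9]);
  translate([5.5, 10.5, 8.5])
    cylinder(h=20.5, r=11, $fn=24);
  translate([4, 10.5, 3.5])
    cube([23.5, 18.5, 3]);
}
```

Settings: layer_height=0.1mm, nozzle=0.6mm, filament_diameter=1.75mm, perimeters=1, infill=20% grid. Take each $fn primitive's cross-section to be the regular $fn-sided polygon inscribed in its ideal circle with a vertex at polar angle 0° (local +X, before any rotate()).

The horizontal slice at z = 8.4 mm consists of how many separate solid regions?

1

At z = 8.4 mm: the 30×21 cube contributes its full rectangle; the cylinder at (5.5, 10.5) is absent (z outside [8.5, 29]); the cube at (4, 10.5) is not intersected at this z (z outside [3.5, 6.5]); Merging all regions: only the 30×21 cube is present, so the union is just that shape — 1 connected region. The result has 1 disconnected region.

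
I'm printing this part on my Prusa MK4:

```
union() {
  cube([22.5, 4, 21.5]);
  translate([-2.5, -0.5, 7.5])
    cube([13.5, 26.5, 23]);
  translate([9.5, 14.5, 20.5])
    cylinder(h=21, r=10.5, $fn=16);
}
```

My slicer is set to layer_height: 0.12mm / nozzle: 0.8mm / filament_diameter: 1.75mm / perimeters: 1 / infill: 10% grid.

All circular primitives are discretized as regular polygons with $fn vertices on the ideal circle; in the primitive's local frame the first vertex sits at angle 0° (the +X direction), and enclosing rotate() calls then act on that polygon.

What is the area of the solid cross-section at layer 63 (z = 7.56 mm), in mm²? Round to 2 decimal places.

403.75 mm²

At z = 7.56 mm: the cube (footprint 22.5×4) is included at this height (area 90.00 mm²); the cube at (-2.5, -0.5) is present — its section is the full 13.5×26.5 rectangle (area 357.75 mm²); the cylinder at (9.5, 14.5) is not intersected at this z (z outside [20.5, 41.5]); Taking the union: the regions partially overlap — summed areas 447.75 mm² minus the doubly-counted overlap 44.00 mm² gives 403.75 mm² — area = 403.75 mm². Overall, the cross-section is a single solid region. Net area = 403.75 mm².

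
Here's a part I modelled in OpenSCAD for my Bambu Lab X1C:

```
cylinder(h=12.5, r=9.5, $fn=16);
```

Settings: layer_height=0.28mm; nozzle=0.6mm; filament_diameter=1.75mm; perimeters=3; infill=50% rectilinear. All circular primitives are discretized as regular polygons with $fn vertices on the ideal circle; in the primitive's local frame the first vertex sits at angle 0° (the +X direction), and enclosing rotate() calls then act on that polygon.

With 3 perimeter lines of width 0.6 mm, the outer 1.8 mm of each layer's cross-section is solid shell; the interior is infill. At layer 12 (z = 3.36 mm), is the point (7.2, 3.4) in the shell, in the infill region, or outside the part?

At z = 3.36 mm: the cylinder: section is a regular 16-gon, circumradius r=9.5. Overall, the cross-section is a single solid region. The nearest boundary edge runs (8.78, 3.64)→(6.72, 6.72); distance from the point to it = 1.44 mm. The point is inside the cross-section, 1.44 mm from the nearest boundary — within the 1.8 mm shell band (3 × 0.6).

shell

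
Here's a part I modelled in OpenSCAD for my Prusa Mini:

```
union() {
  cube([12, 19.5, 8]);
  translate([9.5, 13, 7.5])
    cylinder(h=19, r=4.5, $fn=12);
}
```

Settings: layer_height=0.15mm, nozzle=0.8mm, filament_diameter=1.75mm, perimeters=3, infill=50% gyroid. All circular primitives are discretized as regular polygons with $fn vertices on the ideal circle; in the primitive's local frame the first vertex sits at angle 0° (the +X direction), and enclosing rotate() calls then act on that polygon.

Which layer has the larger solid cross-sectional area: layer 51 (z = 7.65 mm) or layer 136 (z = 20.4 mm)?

layer 51 (z = 7.65 mm)

Layer 51 (z = 7.65): the cube is present — its section is the full 12×19.5 rectangle (area 234.00 mm²); the r=4.5 cylinder at (9.5, 13) contributes a regular 12-gon of circumradius 4.5 (area = (12/2)·4.500²·sin(360°/12) = 60.75 mm²); Merging all regions: the regions partially overlap — summed areas 294.75 mm² minus the doubly-counted overlap 51.15 mm² gives 243.60 mm² — area = 243.60 mm². So its area = 243.60 mm². Layer 136 (z = 20.4): the cube does not reach this height (z outside [0, 8]); the r=4.5 cylinder at (9.5, 13) gives a regular 12-gon of circumradius 4.5 (constant along its height) (area = (12/2)·4.500²·sin(360°/12) = 60.75 mm²); Combining (union): only the r=4.5 cylinder at (9.5, 13) is present, so the union is just that shape — area = 60.75 mm². So its area = 60.75 mm². Layer 51 is larger (243.60 vs 60.75 mm²).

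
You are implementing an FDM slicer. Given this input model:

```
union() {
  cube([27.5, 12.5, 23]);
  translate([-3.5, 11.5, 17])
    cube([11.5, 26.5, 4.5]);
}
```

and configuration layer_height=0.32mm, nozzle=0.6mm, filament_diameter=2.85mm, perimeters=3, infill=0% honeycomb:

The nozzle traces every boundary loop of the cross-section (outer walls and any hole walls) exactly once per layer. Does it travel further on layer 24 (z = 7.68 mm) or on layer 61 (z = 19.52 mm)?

layer 61 (z = 19.52 mm)

Layer 24 (z = 7.68): the 27.5×12.5 cube contributes its full rectangle (perimeter 80.00 mm); the cube at (-3.5, 11.5) does not reach this height (z outside [17, 21.5]); Taking the union: only the 27.5×12.5 cube is present, so the union is just that shape — boundary = 80.00 mm. So its perimeter = 80.00 mm. Layer 61 (z = 19.52): the cube is present — its section is the full 27.5×12.5 rectangle (perimeter 80.00 mm); the cube at (-3.5, 11.5) (footprint 11.5×26.5) is included at this height (perimeter 76.00 mm); Taking the union: the regions partially overlap (shared area 8.00 mm²), so the edge portions inside another operand are dropped and the merged outline is re-measured after clipping — boundary = 138.00 mm. So its perimeter = 138.00 mm. Layer 61 is larger (138.00 vs 80.00 mm).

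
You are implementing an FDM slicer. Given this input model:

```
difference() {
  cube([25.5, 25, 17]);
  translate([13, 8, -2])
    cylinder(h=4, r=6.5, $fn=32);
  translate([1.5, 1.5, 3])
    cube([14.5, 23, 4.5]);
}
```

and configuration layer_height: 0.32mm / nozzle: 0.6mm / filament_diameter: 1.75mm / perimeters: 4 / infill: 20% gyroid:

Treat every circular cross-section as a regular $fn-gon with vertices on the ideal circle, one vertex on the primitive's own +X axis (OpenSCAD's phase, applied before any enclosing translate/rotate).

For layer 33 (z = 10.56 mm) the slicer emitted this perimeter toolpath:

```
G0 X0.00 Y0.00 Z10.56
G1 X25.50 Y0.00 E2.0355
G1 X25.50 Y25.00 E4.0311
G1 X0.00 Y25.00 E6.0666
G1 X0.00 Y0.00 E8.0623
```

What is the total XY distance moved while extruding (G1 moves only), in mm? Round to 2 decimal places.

101.00 mm

Sum the Euclidean lengths of each G1 segment: total = 101.00 mm.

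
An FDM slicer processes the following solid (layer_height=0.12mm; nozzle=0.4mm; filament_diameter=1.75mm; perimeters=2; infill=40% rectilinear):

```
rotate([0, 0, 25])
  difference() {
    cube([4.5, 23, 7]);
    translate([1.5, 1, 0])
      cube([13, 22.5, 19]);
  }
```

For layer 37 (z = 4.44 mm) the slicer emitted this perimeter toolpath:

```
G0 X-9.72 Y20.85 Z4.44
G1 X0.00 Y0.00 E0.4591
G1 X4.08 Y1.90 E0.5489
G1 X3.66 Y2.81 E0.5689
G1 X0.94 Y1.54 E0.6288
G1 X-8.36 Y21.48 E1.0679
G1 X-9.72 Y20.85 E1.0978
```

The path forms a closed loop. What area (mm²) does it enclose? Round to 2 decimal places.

37.53 mm²

Apply the shoelace formula to the sequence of (X, Y) vertices; enclosed area = 37.53 mm².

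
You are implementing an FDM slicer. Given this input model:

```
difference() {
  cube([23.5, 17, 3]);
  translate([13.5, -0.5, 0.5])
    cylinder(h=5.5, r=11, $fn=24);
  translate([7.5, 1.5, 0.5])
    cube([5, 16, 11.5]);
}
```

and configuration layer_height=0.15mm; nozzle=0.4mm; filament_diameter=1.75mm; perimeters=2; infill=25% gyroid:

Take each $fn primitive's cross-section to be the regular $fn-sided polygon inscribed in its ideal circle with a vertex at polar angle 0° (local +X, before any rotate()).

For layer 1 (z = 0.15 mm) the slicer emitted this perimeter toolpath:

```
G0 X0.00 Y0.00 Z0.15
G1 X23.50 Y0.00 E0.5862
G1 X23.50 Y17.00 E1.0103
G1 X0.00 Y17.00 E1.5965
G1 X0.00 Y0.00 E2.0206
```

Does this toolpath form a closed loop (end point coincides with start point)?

Start point (G0): (0.00, 0.00). End point (last G1): the path returns to the start — closed.

yes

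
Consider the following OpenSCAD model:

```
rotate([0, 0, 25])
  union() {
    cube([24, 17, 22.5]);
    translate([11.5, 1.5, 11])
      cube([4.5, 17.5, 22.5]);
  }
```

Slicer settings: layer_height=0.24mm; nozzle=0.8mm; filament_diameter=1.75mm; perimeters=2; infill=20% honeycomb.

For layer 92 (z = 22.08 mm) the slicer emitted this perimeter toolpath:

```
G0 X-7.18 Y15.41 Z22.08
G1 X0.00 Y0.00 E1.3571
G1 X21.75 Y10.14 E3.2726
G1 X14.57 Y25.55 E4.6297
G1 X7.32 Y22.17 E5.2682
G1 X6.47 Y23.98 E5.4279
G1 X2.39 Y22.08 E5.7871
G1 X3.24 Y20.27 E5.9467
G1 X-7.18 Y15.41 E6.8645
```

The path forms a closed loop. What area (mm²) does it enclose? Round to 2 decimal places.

416.99 mm²

Apply the shoelace formula to the sequence of (X, Y) vertices; enclosed area = 416.99 mm².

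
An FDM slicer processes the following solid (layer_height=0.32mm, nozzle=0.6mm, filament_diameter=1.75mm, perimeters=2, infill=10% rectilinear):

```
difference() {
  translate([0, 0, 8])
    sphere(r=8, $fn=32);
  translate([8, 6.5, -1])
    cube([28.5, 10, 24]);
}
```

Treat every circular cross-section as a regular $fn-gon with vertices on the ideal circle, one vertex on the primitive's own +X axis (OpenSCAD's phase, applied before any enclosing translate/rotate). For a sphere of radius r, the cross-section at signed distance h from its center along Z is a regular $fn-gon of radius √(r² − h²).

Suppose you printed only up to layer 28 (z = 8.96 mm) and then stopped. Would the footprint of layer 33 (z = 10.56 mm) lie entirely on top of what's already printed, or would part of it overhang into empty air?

Compare the two slices. At z = 8.96: the r=8 sphere contributes a regular 32-gon of circumradius √(8²−0.96²) = 7.942 (area = (32/2)·7.942²·sin(360°/32) = 196.90 mm²); the 28.5×10 cube at (8, 6.5) contributes its full rectangle (area 285.00 mm²); Subtracting the remaining from the first: starting from the r=8 sphere (196.90 mm²), the 28.5×10 cube at (8, 6.5) misses the remaining region (no effect) — area = 196.90 mm². At z = 10.56: the r=8 sphere contributes a regular 32-gon of circumradius √(8²−2.56²) = 7.579 (area = (32/2)·7.579²·sin(360°/32) = 179.32 mm²); the cube at (8, 6.5) is present — its section is the full 28.5×10 rectangle (area 285.00 mm²); Taking the first minus the rest: starting from the r=8 sphere (179.32 mm²), the 28.5×10 cube at (8, 6.5) misses the remaining region (no effect) — area = 179.32 mm². Checking containment: the cross-section at z = 10.56 is a subset of the cross-section at z = 8.96.

entirely on top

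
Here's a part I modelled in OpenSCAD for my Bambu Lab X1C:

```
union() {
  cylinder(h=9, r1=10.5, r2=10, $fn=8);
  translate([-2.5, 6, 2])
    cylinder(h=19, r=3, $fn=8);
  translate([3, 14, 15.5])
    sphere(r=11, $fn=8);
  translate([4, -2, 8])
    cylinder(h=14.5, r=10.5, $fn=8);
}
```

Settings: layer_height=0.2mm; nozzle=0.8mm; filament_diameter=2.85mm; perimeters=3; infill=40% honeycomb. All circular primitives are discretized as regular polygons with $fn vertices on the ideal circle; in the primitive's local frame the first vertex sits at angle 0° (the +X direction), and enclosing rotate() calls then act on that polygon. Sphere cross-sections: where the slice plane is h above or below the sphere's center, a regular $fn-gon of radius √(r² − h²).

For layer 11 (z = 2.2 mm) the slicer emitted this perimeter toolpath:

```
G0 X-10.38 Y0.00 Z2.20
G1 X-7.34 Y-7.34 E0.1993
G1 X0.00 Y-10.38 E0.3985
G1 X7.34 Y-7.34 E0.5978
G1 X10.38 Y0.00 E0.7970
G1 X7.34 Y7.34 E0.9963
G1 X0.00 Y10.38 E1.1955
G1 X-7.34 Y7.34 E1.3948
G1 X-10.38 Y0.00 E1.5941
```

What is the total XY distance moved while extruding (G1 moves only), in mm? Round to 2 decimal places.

Sum the Euclidean lengths of each G1 segment: total = 63.56 mm.

63.56 mm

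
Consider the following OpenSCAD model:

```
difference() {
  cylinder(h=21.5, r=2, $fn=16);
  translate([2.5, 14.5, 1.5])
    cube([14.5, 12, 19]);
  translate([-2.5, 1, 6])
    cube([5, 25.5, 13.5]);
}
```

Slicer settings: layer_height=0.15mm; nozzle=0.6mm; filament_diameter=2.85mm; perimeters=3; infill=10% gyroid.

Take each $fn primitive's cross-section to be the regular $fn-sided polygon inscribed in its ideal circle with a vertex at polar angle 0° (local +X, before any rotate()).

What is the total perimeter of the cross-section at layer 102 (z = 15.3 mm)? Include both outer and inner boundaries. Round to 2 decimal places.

11.75 mm

At z = 15.3 mm: the r=2 cylinder contributes a regular 16-gon of circumradius 2 (perimeter = 2·16·2.000·sin(180°/16) = 12.49 mm); the cube at (2.5, 14.5) is present — its section is the full 14.5×12 rectangle (perimeter 53.00 mm); the cube at (-2.5, 1) (footprint 5×25.5) is included at this height (perimeter 61.00 mm); After the difference (first − rest): starting from the r=2 cylinder, the 14.5×12 cube at (2.5, 14.5) misses the remaining region (no effect); the 5×25.5 cube at (-2.5, 1) partially overlaps it — only the 2.35 mm² overlap (of its 127.50 mm²) is removed, clipping the outline — boundary = 11.75 mm. Overall, the cross-section is a single solid region. Total boundary length (outer) = 11.75 mm.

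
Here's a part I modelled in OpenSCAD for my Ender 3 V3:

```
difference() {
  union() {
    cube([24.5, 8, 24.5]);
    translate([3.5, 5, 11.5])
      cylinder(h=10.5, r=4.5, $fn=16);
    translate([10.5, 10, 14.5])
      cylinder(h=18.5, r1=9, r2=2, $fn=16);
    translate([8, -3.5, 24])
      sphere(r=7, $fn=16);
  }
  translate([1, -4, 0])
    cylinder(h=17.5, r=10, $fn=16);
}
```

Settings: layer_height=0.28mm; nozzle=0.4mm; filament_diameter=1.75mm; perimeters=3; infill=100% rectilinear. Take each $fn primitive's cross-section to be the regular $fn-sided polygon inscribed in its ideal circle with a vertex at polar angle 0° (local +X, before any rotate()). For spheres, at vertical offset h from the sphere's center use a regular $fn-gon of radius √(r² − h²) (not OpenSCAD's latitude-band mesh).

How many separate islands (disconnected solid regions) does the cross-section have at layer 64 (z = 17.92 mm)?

2

At z = 17.92 mm: the cube (footprint 24.5×8) is included at this height; the r=4.5 cylinder at (3.5, 5) contributes a regular 16-gon of circumradius 4.5; the cone at (10.5, 10) contributes a regular 16-gon of circumradius 7.706 (interpolated between r1=9 and r2=2 at t=0.185); the r=7 sphere at (8, -3.5) slices to a regular 16-gon of circumradius 3.469 (√(r²−h²) with h=6.08 from center); Taking the union: the regions partially overlap (shared area 116.74 mm²), so overlapping operands fuse into one piece — 2 connected regions; the cylinder at (1, -4) is not intersected at this z (z outside [0, 17.5]); After the difference (first − rest): none of the subtracted shapes is present at this height, so that combined region is unchanged — 2 connected regions. Overall, the cross-section has 2 separate islands. Island count = 2.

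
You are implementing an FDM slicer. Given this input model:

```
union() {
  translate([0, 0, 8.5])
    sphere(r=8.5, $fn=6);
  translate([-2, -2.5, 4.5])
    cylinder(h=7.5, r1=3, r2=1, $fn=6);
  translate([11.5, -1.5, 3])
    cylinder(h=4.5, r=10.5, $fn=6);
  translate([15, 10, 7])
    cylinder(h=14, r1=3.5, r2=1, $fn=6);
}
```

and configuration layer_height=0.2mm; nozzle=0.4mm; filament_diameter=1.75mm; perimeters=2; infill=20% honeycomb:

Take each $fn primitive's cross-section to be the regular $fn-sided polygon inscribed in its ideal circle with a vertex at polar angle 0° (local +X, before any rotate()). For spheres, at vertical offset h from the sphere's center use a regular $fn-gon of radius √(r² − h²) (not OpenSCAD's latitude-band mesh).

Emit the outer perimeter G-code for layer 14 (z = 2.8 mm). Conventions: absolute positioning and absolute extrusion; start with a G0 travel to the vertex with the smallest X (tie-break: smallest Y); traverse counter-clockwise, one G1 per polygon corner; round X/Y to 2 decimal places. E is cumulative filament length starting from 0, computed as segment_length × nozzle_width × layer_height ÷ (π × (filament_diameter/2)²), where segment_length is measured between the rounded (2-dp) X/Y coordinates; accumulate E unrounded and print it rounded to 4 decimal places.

At z = 2.8 mm: the r=8.5 sphere slices to a regular 6-gon of circumradius 6.306 (√(r²−h²) with h=5.7 from center); the cone at (-2, -2.5) is not intersected at this z (z outside [4.5, 12]); the cylinder at (11.5, -1.5) does not reach this height (z outside [3, 7.5]); the cone at (15, 10) is absent (z outside [7, 21]); Merging all regions: only the r=8.5 sphere is present, so the union is just that shape — 1 connected region. The outline is a single polygon with 6 vertices. Extrusion per mm of travel: 0.4 × 0.2 / (π × 0.875²) = 0.033260. Accumulating E over each segment gives final E = 1.2584.

G0 X-6.31 Y0.00 Z2.80
G1 X-3.15 Y-5.46 E0.2098
G1 X3.15 Y-5.46 E0.4194
G1 X6.31 Y0.00 E0.6292
G1 X3.15 Y5.46 E0.8390
G1 X-3.15 Y5.46 E1.0485
G1 X-6.31 Y0.00 E1.2584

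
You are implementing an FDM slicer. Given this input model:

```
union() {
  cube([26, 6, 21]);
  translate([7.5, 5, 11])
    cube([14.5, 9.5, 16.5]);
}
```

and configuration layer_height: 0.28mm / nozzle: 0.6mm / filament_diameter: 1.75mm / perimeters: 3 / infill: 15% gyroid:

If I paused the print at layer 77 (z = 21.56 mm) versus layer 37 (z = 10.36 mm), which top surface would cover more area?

layer 37 (z = 10.36 mm)

Layer 77 (z = 21.56): the cube is absent (z outside [0, 21]); the cube at (7.5, 5) (footprint 14.5×9.5) is included at this height (area 137.75 mm²); Combining (union): only the 14.5×9.5 cube at (7.5, 5) is present, so the union is just that shape — area = 137.75 mm². So its area = 137.75 mm². Layer 37 (z = 10.36): the cube (footprint 26×6) is included at this height (area 156.00 mm²); the cube at (7.5, 5) does not reach this height (z outside [11, 27.5]); Merging all regions: only the 26×6 cube is present, so the union is just that shape — area = 156.00 mm². So its area = 156.00 mm². Layer 37 is larger (156.00 vs 137.75 mm²).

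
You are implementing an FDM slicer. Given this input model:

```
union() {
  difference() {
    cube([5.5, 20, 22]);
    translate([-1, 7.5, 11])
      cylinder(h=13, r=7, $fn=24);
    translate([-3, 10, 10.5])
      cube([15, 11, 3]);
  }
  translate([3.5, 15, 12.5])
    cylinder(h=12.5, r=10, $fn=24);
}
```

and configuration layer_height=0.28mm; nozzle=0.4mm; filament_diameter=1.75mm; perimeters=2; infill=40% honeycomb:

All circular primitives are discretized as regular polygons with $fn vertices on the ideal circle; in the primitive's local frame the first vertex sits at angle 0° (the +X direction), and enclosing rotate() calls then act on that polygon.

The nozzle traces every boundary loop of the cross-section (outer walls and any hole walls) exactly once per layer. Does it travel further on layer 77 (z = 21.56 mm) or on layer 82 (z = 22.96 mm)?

Layer 77 (z = 21.56): the 5.5×20 cube contributes its full rectangle (perimeter 51.00 mm); the r=7 cylinder at (-1, 7.5) contributes a regular 24-gon of circumradius 7 (perimeter = 2·24·7.000·sin(180°/24) = 43.86 mm); the cube at (-3, 10) is absent (z outside [10.5, 13.5]); Taking the first minus the rest: starting from the 5.5×20 cube, the r=7 cylinder at (-1, 7.5) partially overlaps it — only the 60.68 mm² overlap (of its 152.19 mm²) is removed, clipping the outline — boundary = 47.27 mm; the r=10 cylinder at (3.5, 15) contributes a regular 24-gon of circumradius 10 (perimeter = 2·24·10.000·sin(180°/24) = 62.65 mm); Combining (union): the regions partially overlap (shared area 38.41 mm²), so the edge portions inside another operand are dropped and the merged outline is re-measured after clipping — boundary = 81.29 mm. So its perimeter = 81.29 mm. Layer 82 (z = 22.96): the cube is absent (z outside [0, 22]); the r=7 cylinder at (-1, 7.5) contributes a regular 24-gon of circumradius 7 (perimeter = 2·24·7.000·sin(180°/24) = 43.86 mm); the cube at (-3, 10) does not reach this height (z outside [10.5, 13.5]); After the difference (first − rest): the first operand is absent here, so nothing remains; the cylinder at (3.5, 15): section is a regular 24-gon, circumradius r=10 (perimeter = 2·24·10.000·sin(180°/24) = 62.65 mm); Combining (union): only the r=10 cylinder at (3.5, 15) is present, so the union is just that shape — boundary = 62.65 mm. So its perimeter = 62.65 mm. Layer 77 is larger (81.29 vs 62.65 mm).

layer 77 (z = 21.56 mm)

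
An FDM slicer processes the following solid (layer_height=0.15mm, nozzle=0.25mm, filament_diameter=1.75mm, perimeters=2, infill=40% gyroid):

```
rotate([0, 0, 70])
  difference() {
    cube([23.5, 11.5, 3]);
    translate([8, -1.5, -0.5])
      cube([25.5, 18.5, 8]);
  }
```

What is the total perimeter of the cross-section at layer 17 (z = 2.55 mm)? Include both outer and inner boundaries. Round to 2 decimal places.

39.00 mm

At z = 2.55 mm: the 23.5×11.5 cube contributes its full rectangle (perimeter 70.00 mm); the cube at (8, -1.5) is present — its section is the full 25.5×18.5 rectangle (perimeter 88.00 mm); After the difference (first − rest): starting from the 23.5×11.5 cube, the 25.5×18.5 cube at (8, -1.5) partially overlaps it — only the 178.25 mm² overlap (of its 471.75 mm²) is removed, clipping the outline — boundary = 39.00 mm; (rotated 70° about Z; rotation is an isometry so areas/perimeters/island counts are preserved). Overall, the cross-section is a single solid region. Total boundary length (outer) = 39.00 mm.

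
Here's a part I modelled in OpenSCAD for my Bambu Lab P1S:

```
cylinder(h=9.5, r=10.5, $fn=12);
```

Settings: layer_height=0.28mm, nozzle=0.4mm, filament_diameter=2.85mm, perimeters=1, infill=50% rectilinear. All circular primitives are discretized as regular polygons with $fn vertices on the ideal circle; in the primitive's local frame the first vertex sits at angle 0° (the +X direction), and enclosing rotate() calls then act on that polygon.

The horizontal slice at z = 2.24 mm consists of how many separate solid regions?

At z = 2.24 mm: the cylinder: section is a regular 12-gon, circumradius r=10.5. The result has 1 disconnected region.

1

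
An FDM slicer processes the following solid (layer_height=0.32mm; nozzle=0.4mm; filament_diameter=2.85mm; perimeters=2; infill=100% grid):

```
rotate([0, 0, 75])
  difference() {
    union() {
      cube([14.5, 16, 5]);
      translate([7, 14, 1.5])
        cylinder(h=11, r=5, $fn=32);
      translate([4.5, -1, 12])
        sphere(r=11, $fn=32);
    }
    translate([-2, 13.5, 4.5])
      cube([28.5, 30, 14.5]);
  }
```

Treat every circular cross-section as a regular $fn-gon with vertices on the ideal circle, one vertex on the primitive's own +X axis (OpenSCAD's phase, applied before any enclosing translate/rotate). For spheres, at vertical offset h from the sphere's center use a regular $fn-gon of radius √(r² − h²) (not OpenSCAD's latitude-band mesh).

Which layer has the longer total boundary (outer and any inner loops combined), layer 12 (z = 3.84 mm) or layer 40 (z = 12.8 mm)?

Layer 12 (z = 3.84): the 14.5×16 cube contributes its full rectangle (perimeter 61.00 mm); the r=5 cylinder at (7, 14) gives a regular 32-gon of circumradius 5 (constant along its height) (perimeter = 2·32·5.000·sin(180°/32) = 31.37 mm); the sphere at (4.5, -1): section is a regular 32-gon, circumradius = √(r²−h²) = √(11²−8.16²) = 7.377 (perimeter = 2·32·7.377·sin(180°/32) = 46.27 mm); Combining (union): the regions partially overlap (shared area 119.93 mm²), so the edge portions inside another operand are dropped and the merged outline is re-measured after clipping — boundary = 77.69 mm; the cube at (-2, 13.5) is not intersected at this z (z outside [4.5, 19]); Taking the first minus the rest: none of the subtracted shapes is present at this height, so that combined region is unchanged — boundary = 77.69 mm; (rotated 75° about Z; rotation is an isometry so areas/perimeters/island counts are preserved). So its perimeter = 77.69 mm. Layer 40 (z = 12.8): the cube is not intersected at this z (z outside [0, 5]); the cylinder at (7, 14) is not intersected at this z (z outside [1.5, 12.5]); the r=11 sphere at (4.5, -1) contributes a regular 32-gon of circumradius √(11²−0.8²) = 10.971 (perimeter = 2·32·10.971·sin(180°/32) = 68.82 mm); Taking the union: only the r=11 sphere at (4.5, -1) is present, so the union is just that shape — boundary = 68.82 mm; the cube at (-2, 13.5) (footprint 28.5×30) is included at this height (perimeter 117.00 mm); After the difference (first − rest): starting from the result so far, the 28.5×30 cube at (-2, 13.5) misses the remaining region (no effect) — boundary = 68.82 mm; (whole slice rotated 75° about Z — lengths, areas and connectivity unchanged). So its perimeter = 68.82 mm. Layer 12 is larger (77.69 vs 68.82 mm).

layer 12 (z = 3.84 mm)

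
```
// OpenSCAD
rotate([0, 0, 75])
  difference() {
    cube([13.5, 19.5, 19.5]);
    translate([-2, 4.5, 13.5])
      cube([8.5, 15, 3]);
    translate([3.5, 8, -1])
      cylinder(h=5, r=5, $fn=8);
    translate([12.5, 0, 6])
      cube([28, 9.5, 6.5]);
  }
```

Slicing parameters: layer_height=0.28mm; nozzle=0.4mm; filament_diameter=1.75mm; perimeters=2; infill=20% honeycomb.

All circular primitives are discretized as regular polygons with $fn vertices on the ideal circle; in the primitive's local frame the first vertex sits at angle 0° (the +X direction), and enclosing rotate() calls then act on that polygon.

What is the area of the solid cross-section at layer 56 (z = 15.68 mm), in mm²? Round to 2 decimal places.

At z = 15.68 mm: the cube (footprint 13.5×19.5) is included at this height (area 263.25 mm²); the 8.5×15 cube at (-2, 4.5) contributes its full rectangle (area 127.50 mm²); the cylinder at (3.5, 8) is absent (z outside [-1, 4]); the cube at (12.5, 0) is not intersected at this z (z outside [6, 12.5]); After the difference (first − rest): starting from the 13.5×19.5 cube (263.25 mm²), the 8.5×15 cube at (-2, 4.5) partially overlaps it — only the 97.50 mm² overlap (of its 127.50 mm²) is removed, clipping the outline — area = 165.75 mm²; (whole slice rotated 75° about Z — lengths, areas and connectivity unchanged). Overall, the cross-section is a single solid region. Net area = 165.75 mm².

165.75 mm²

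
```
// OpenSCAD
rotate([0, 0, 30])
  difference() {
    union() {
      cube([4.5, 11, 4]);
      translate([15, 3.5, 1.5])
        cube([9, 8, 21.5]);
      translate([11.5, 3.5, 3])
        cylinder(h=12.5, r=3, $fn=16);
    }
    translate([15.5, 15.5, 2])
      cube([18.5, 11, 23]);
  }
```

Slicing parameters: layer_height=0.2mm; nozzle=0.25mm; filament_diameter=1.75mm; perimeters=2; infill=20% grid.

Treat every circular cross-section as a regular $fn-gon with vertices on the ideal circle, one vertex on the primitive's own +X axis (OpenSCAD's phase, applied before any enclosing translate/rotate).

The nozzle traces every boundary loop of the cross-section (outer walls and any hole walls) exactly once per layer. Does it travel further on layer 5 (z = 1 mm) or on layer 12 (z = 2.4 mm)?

Layer 5 (z = 1): the cube is present — its section is the full 4.5×11 rectangle (perimeter 31.00 mm); the cube at (15, 3.5) does not reach this height (z outside [1.5, 23]); the cylinder at (11.5, 3.5) does not reach this height (z outside [3, 15.5]); Merging all regions: only the 4.5×11 cube is present, so the union is just that shape — boundary = 31.00 mm; the cube at (15.5, 15.5) does not reach this height (z outside [2, 25]); Taking the first minus the rest: none of the subtracted shapes is present at this height, so that combined region is unchanged — boundary = 31.00 mm; (rotated 30° about Z; rotation is an isometry so areas/perimeters/island counts are preserved). So its perimeter = 31.00 mm. Layer 12 (z = 2.4): the cube (footprint 4.5×11) is included at this height (perimeter 31.00 mm); the cube at (15, 3.5) (footprint 9×8) is included at this height (perimeter 34.00 mm); the cylinder at (11.5, 3.5) is absent (z outside [3, 15.5]); Merging all regions: the 2 present regions are separate (no shared area or edge), so areas and boundary lengths simply add and each stays a separate island — boundary = 65.00 mm; the cube at (15.5, 15.5) (footprint 18.5×11) is included at this height (perimeter 59.00 mm); Taking the first minus the rest: starting from that combined region, the 18.5×11 cube at (15.5, 15.5) misses the remaining region (no effect) — boundary = 65.00 mm; (whole slice rotated 30° about Z — lengths, areas and connectivity unchanged). So its perimeter = 65.00 mm. Layer 12 is larger (65.00 vs 31.00 mm).

layer 12 (z = 2.4 mm)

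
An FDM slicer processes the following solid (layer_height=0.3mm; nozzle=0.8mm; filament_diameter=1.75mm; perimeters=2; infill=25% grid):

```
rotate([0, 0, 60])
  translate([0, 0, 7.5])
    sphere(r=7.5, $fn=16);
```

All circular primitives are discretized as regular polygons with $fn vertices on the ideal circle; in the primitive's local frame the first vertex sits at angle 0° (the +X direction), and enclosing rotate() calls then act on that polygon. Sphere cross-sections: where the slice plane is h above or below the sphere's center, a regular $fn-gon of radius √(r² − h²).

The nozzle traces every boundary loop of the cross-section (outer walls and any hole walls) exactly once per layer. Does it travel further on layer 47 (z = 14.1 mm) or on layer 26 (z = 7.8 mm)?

Layer 47 (z = 14.1): the sphere: section is a regular 16-gon, circumradius = √(r²−h²) = √(7.5²−6.6²) = 3.562 (perimeter = 2·16·3.562·sin(180°/16) = 22.24 mm); (whole slice rotated 60° about Z — lengths, areas and connectivity unchanged). So its perimeter = 22.24 mm. Layer 26 (z = 7.8): the r=7.5 sphere slices to a regular 16-gon of circumradius 7.494 (√(r²−h²) with h=0.3 from center) (perimeter = 2·16·7.494·sin(180°/16) = 46.78 mm); (whole slice rotated 60° about Z — lengths, areas and connectivity unchanged). So its perimeter = 46.78 mm. Layer 26 is larger (46.78 vs 22.24 mm).

layer 26 (z = 7.8 mm)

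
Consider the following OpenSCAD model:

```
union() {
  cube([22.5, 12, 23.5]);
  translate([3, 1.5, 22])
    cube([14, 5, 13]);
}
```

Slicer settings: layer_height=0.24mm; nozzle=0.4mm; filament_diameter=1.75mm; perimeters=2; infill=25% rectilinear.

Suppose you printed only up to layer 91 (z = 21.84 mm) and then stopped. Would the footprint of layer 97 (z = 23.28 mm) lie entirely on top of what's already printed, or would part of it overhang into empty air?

entirely on top

Compare the two slices. At z = 21.84: the cube (footprint 22.5×12) is included at this height (area 270.00 mm²); the cube at (3, 1.5) is not intersected at this z (z outside [22, 35]); Merging all regions: only the 22.5×12 cube is present, so the union is just that shape — area = 270.00 mm². At z = 23.28: the cube (footprint 22.5×12) is included at this height (area 270.00 mm²); the 14×5 cube at (3, 1.5) contributes its full rectangle (area 70.00 mm²); Merging all regions: the 14×5 cube at (3, 1.5) lies entirely inside the 22.5×12 cube, so the union is just the 22.5×12 cube — area = 270.00 mm². Checking containment: the cross-section at z = 23.28 is a subset of the cross-section at z = 21.84.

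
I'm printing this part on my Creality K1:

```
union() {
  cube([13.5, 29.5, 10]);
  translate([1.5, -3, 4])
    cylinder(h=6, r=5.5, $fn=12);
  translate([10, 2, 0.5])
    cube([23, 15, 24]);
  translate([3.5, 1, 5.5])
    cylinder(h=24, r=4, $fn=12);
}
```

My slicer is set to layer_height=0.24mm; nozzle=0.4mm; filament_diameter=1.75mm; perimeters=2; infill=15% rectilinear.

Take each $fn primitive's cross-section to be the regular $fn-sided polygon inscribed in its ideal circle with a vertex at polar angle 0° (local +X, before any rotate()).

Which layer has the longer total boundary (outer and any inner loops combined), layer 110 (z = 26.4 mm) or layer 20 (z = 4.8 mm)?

layer 20 (z = 4.8 mm)

Layer 110 (z = 26.4): the cube does not reach this height (z outside [0, 10]); the cylinder at (1.5, -3) does not reach this height (z outside [4, 10]); the cube at (10, 2) is not intersected at this z (z outside [0.5, 24.5]); the r=4 cylinder at (3.5, 1) contributes a regular 12-gon of circumradius 4 (perimeter = 2·12·4.000·sin(180°/12) = 24.85 mm); Taking the union: only the r=4 cylinder at (3.5, 1) is present, so the union is just that shape — boundary = 24.85 mm. So its perimeter = 24.85 mm. Layer 20 (z = 4.8): the cube is present — its section is the full 13.5×29.5 rectangle (perimeter 86.00 mm); the r=5.5 cylinder at (1.5, -3) contributes a regular 12-gon of circumradius 5.5 (perimeter = 2·12·5.500·sin(180°/12) = 34.16 mm); the cube at (10, 2) (footprint 23×15) is included at this height (perimeter 76.00 mm); the cylinder at (3.5, 1) is absent (z outside [5.5, 29.5]); Combining (union): the regions partially overlap (shared area 63.36 mm²), so the edge portions inside another operand are dropped and the merged outline is re-measured after clipping — boundary = 144.16 mm. So its perimeter = 144.16 mm. Layer 20 is larger (144.16 vs 24.85 mm).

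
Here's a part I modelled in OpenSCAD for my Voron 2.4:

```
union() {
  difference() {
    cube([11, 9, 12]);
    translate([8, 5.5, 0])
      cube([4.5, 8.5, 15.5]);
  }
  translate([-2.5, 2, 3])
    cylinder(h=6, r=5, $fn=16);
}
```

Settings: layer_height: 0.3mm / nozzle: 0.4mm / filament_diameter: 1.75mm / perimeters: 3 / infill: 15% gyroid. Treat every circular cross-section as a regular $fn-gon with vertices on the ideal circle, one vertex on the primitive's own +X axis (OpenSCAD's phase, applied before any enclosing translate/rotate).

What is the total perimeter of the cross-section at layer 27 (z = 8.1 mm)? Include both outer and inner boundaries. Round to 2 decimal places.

At z = 8.1 mm: the cube is present — its section is the full 11×9 rectangle (perimeter 40.00 mm); the cube at (8, 5.5) (footprint 4.5×8.5) is included at this height (perimeter 26.00 mm); Subtracting the remaining from the first: starting from the 11×9 cube, the 4.5×8.5 cube at (8, 5.5) partially overlaps it — only the 10.50 mm² overlap (of its 38.25 mm²) is removed, clipping the outline — boundary = 40.00 mm; the cylinder at (-2.5, 2): section is a regular 16-gon, circumradius r=5 (perimeter = 2·16·5.000·sin(180°/16) = 31.21 mm); Combining (union): the regions partially overlap (shared area 11.94 mm²), so the edge portions inside another operand are dropped and the merged outline is re-measured after clipping — boundary = 55.72 mm. Overall, the cross-section is a single solid region. Total boundary length (outer) = 55.72 mm.

55.72 mm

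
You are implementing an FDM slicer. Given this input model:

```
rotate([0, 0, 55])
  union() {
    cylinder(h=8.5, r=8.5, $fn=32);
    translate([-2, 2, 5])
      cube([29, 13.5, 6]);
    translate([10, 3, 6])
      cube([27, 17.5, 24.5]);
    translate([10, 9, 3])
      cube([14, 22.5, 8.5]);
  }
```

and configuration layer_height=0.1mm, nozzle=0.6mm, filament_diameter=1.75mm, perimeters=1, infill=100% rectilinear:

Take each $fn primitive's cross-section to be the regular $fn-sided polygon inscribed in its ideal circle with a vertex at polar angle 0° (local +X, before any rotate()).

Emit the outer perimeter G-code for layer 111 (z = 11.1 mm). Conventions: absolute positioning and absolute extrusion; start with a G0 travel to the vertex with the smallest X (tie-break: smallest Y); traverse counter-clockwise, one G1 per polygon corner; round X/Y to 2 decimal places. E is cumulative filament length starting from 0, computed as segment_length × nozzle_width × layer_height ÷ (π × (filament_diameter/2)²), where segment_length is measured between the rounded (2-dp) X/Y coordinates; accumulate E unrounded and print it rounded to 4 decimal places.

At z = 11.1 mm: the cylinder is not intersected at this z (z outside [0, 8.5]); the cube at (-2, 2) is not intersected at this z (z outside [5, 11]); the cube at (10, 3) (footprint 27×17.5) is included at this height; the cube at (10, 9) is present — its section is the full 14×22.5 rectangle; Merging all regions: the regions partially overlap (shared area 161.00 mm²), so overlapping operands fuse into one piece — 1 connected region; (rotated 55° about Z; rotation is an isometry so areas/perimeters/island counts are preserved). The outline is a single polygon with 6 vertices. Extrusion per mm of travel: 0.6 × 0.1 / (π × 0.875²) = 0.024945. Accumulating E over each segment gives final E = 2.7690.

G0 X-20.07 Y26.26 Z11.10
G1 X3.28 Y9.91 E0.7111
G1 X18.76 Y32.03 E1.3845
G1 X4.43 Y42.07 E1.8210
G1 X-3.03 Y31.42 E2.1454
G1 X-12.04 Y37.73 E2.4198
G1 X-20.07 Y26.26 E2.7690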